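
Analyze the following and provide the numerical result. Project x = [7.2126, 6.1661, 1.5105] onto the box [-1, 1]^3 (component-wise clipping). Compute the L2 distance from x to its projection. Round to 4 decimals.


Project each component onto [-1, 1].
clip(7.2126) = 1.0, clip(6.1661) = 1.0, clip(1.5105) = 1.0
Projection = [1.0, 1.0, 1.0]
Squared diffs: [38.5964, 26.6886, 0.2606]
Distance = sqrt(65.5456) = 8.096


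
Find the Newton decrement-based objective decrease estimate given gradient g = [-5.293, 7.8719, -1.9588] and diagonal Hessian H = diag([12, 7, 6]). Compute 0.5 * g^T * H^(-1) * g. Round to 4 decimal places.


Step 1: H is diagonal, so H^(-1) * g = [-0.4411, 1.1246, -0.3265].
Step 2: g^T H^(-1) g = sum_i g_i^2 / H_ii
  = (-5.293)^2/12 + (7.8719)^2/7 + (-1.9588)^2/6
  = 2.3347 + 8.8524 + 0.6395 = 11.8265
Step 3: Objective decrease = 0.5 * g^T H^(-1) g = 5.9133


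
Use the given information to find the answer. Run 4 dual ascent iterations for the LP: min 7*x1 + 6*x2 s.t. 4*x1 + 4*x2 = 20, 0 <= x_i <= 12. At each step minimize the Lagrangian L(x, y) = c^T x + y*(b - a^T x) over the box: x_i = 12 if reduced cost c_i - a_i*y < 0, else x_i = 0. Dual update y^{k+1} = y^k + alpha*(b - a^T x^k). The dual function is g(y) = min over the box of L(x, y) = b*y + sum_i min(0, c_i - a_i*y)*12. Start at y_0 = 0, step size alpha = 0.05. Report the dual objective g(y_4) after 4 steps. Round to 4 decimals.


Dual ascent for LP: min 7*x1 + 6*x2, 4*x1 + 4*x2 = 20, 0 <= x_i <= 12
Step 1: y^k = 0.0, reduced costs: (7.0, 6.0)
  x^k = (0.0, 0.0), subgradient = b - a^T x = 20.0
  y^{k+1} = 0.0 + 0.05*20.0 = 1.0
Step 2: y^k = 1.0, reduced costs: (3.0, 2.0)
  x^k = (0.0, 0.0), subgradient = b - a^T x = 20.0
  y^{k+1} = 1.0 + 0.05*20.0 = 2.0
Step 3: y^k = 2.0, reduced costs: (-1.0, -2.0)
  x^k = (12.0, 12.0), subgradient = b - a^T x = -76.0
  y^{k+1} = 2.0 + 0.05*-76.0 = -1.8
Step 4: y^k = -1.8, reduced costs: (14.2, 13.2)
  x^k = (0.0, 0.0), subgradient = b - a^T x = 20.0
  y^{k+1} = -1.8 + 0.05*20.0 = -0.8
Dual objective at y_4 = -0.8: reduced costs (10.2, 9.2), box minimizer x = (0.0, 0.0)
g(y_4) = b*y + (c1 - a1*y)*x1 + (c2 - a2*y)*x2 = 20*(-0.8) + 10.2*0.0 + 9.2*0.0 = -16.0 + 0.0 + 0.0 = -16.0


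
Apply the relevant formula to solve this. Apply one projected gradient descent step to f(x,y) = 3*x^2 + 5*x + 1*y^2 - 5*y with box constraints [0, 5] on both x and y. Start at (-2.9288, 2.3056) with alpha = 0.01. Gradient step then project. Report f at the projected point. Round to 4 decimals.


Step 1: Compute gradient at (-2.9288, 2.3056).
grad_x = 2*3*-2.9288 + 5 = -12.5728
grad_y = 2*1*2.3056 - 5 = -0.3888
Step 2: Gradient step.
x_raw = -2.9288 - 0.01*-12.5728 = -2.8031
y_raw = 2.3056 - 0.01*-0.3888 = 2.3095
Step 3: Project onto [0, 5].
x_proj = clip(-2.8031) = 0.0
y_proj = clip(2.3095) = 2.3095
Step 4: Evaluate f.
f(0.0, 2.3095) = -6.2137


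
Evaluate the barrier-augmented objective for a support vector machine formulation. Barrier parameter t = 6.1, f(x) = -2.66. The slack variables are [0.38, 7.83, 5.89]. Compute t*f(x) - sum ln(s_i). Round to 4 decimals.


Step 1: Compute log-barrier.
ln values: [-0.9676, 2.058, 1.7733]
phi = -(-0.9676 + 2.058 + 1.7733) = -2.8636
Step 2: Compute augmented objective.
t*f(x) = 6.1*-2.66 = -16.226
Total = -16.226 - 2.8636 = -19.0896


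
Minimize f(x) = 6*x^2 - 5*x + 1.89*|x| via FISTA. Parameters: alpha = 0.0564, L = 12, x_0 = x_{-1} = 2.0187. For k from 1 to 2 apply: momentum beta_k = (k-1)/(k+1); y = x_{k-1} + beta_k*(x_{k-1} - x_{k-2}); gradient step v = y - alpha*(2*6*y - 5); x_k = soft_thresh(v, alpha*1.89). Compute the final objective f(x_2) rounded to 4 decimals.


FISTA on f(x) = 6*x^2 - 5*x + 1.89*|x|
L = 12, alpha = 0.0564
Iteration 1: beta = 0.0, y = 2.0187 + 0.0*(2.0187 - 2.0187) = 2.0187
  grad(y) = 19.2244, v = y - alpha*grad = 0.9344
  prox(v) = soft_thresh(0.9344, 0.1066) = 0.8278
Iteration 2: beta = 0.3333, y = 0.8278 + 0.3333*(0.8278 - 2.0187) = 0.4309
  grad(y) = 0.1708, v = y - alpha*grad = 0.4213
  prox(v) = soft_thresh(0.4213, 0.1066) = 0.3147
f(x_2) = 6*0.3147^2 - 5*0.3147 + 1.89*|0.3147| = -0.3845


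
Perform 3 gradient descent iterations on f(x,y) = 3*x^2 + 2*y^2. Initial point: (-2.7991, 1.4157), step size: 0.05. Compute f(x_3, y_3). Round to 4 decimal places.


Gradient descent on f(x,y) = 3*x^2 + 2*y^2.
Starting point: (-2.7991, 1.4157), alpha = 0.05
Step 1: grad_x = 2*3*-2.7991 = -16.7946, grad_y = 2*2*1.4157 = 5.6628
  x_1 = -2.7991 - 0.05*-16.7946 = -1.9594
  y_1 = 1.4157 - 0.05*5.6628 = 1.1326
Step 2: grad_x = 2*3*-1.9594 = -11.7562, grad_y = 2*2*1.1326 = 4.5302
  x_2 = -1.9594 - 0.05*-11.7562 = -1.3716
  y_2 = 1.1326 - 0.05*4.5302 = 0.906
Step 3: grad_x = 2*3*-1.3716 = -8.2294, grad_y = 2*2*0.906 = 3.6242
  x_3 = -1.3716 - 0.05*-8.2294 = -0.9601
  y_3 = 0.906 - 0.05*3.6242 = 0.7248
f(-0.9601, 0.7248) = 3*(-0.9601)^2 + 2*0.7248^2 = 3.8161


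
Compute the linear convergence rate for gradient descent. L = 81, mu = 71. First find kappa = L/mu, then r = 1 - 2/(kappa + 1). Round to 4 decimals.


Step 1: Compute the condition number.
kappa = L/mu = 81/71 = 1.1408
Step 2: Compute the convergence rate.
r = 1 - 2/(kappa + 1) = 1 - 2*mu/(L + mu) = (L - mu)/(L + mu) = 10/152 = 0.0658


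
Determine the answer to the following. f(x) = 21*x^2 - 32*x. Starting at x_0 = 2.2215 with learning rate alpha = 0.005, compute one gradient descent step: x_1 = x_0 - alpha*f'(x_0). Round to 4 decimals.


We compute the gradient at x_0 and apply the update.
f'(x) = 42*x - 32
f'(2.2215) = 42*2.2215 - 32 = 61.303
x_1 = 2.2215 - 0.005*61.303 = 1.915


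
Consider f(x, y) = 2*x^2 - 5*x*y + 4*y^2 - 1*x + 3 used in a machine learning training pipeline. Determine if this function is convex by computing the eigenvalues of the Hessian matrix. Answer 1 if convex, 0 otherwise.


The Hessian of f(x,y) = 2*x^2 - 5*x*y + 4*y^2 - 1*x + 3 is:
H = [[4, -5], [-5, 8]]
Trace = 4 + 8 = 12
Determinant = 4*8 - (-5)^2 = 7
Discriminant = (12)^2 - 4*7 = 116.0
Eigenvalues: lambda_1 = 0.6148, lambda_2 = 11.3852
The function is convex.

1


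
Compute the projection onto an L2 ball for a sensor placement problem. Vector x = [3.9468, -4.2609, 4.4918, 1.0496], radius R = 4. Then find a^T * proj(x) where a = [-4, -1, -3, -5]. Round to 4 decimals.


Step 1: Compute ||x|| (intermediates to 6 decimals).
||x|| = sqrt(3.9468^2 + (-4.2609)^2 + 4.4918^2 + 1.0496^2) = 7.416901
Step 2: Project.
Since ||x|| > R, scale = R/||x|| = 4/7.416901 = 0.539309, proj(x) = scale * x
proj(x) = [2.128545, -2.297942, 2.422468, 0.566059]
Step 3: Dot product.
a^T * proj(x) = -4*2.128545 - 1*(-2.297942) - 3*2.422468 - 5*0.566059 = -16.3139


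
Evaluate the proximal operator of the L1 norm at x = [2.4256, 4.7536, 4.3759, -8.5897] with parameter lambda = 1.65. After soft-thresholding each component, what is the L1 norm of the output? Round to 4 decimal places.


Soft-thresholding with lambda = 1.65:
prox(2.4256) = sign(2.4256)*max(|2.4256| - 1.65, 0) = 0.7756
prox(4.7536) = sign(4.7536)*max(|4.7536| - 1.65, 0) = 3.1036
prox(4.3759) = sign(4.3759)*max(|4.3759| - 1.65, 0) = 2.7259
prox(-8.5897) = sign(-8.5897)*max(|-8.5897| - 1.65, 0) = -6.9397
prox(x) = [0.7756, 3.1036, 2.7259, -6.9397]
||prox(x)||_1 = 0.7756 + 3.1036 + 2.7259 + 6.9397 = 13.5448


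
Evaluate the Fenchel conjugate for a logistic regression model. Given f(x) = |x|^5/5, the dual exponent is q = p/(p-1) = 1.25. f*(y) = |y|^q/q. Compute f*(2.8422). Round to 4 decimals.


The conjugate exponent q satisfies 1/p + 1/q = 1.
p = 5, so q = 5/(5 - 1) = 1.25
|y|^q = 2.8422^1.25 = 3.6904
f*(2.8422) = 3.6904 / 1.25 = 2.9523


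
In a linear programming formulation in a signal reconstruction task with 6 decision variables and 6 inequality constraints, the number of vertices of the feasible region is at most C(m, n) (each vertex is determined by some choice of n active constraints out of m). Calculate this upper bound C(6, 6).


Each vertex corresponds to some choice of n active constraints out of m, so the number of vertices is at most C(m, n) = m! / (n!(m-n)!).
m = 6, n = 6
Numerator: 6 * 5 * 4 * 3 * 2 * 1
Denominator: 6! = 720
C(6, 6) = 1


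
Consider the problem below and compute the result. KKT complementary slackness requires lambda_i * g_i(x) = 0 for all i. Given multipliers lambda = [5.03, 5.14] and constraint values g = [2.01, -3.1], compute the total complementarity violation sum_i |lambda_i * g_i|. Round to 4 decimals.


KKT complementary slackness check:
lambda_1 * g_1 = 5.03 * 2.01 = 10.1103
lambda_2 * g_2 = 5.14 * -3.1 = -15.934
Total violation = 10.1103 + 15.934 = 26.0443


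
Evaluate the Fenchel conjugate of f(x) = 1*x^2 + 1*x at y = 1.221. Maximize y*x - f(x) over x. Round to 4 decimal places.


f*(y) = sup_x {y*x - a*x^2 - b*x} = sup_x {(y-b)*x - a*x^2}
FOC: (y - b) - 2a*x = 0 => x* = (y - b)/(2a)
x* = (1.221 - 1)/(2*1) = 0.1105
f*(1.221) = (y-b)^2/(4a) = (1.221 - 1)^2/(4*1)
= 0.0488/4 = 0.0122


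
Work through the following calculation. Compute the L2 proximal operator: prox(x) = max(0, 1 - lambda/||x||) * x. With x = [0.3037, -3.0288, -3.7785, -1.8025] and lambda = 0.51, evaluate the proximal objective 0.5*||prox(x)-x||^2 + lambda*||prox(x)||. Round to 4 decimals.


Step 1: Compute ||x||.
||x|| = 5.1761
Step 2: Compute scaling factor.
scale = max(0, 1 - 0.51/5.1761) = 0.9015
Step 3: prox(x) = [0.2738, -2.7304, -3.4062, -1.6249]
||prox(x)|| = 4.6661
Step 4: Proximal objective.
0.5*||prox-x||^2 = 0.1301
lambda*||prox|| = 2.3797
Total = 2.5098


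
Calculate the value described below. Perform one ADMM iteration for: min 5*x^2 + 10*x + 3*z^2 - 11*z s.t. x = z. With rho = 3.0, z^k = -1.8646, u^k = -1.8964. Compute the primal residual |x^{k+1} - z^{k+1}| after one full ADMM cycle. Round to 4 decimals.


ADMM iteration with rho = 3.0, z^k = -1.8646, u^k = -1.8964
Step 1: x-update.
Minimize 5*x^2 + 10*x + (3.0/2)*(x + 1.8646 - 1.8964)^2
FOC: (2*5 + 3.0)*x = -10 + 3.0*(-1.8646 + 1.8964)
x^{k+1} = -0.7619
Step 2: z-update.
Minimize 3*z^2 - 11*z + (3.0/2)*(-0.7619 - z - 1.8964)^2
FOC: (2*3 + 3.0)*z = 11 + 3.0*(-0.7619 - 1.8964)
z^{k+1} = 0.3361
Step 3: u-update.
u^{k+1} = -1.8964 - 0.7619 - 0.3361 = -2.9944
Step 4: Primal residual = |-0.7619 - 0.3361| = 1.098


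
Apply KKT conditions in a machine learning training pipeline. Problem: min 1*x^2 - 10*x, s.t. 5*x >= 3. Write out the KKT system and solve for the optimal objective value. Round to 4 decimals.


Step 1: Try lambda = 0 (constraint inactive).
Stationarity: 2*1*x - 10 = 0
x* = 10/(2*1) = 5.0
Check constraint: 5*5.0 = 25.0 >= 3 -- satisfied.
Step 2: Compute optimal value.
f(x*) = 1*5.0^2 - 10*5.0 = -25.0


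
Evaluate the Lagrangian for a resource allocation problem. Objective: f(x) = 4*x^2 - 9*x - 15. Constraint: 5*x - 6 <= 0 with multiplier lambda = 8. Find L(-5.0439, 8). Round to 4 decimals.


Step 1: Evaluate f(x).
f(-5.0439) = 4*(-5.0439)^2 - 9*(-5.0439) - 15 = 132.1588
Step 2: Evaluate g(x).
g(-5.0439) = 5*-5.0439 - 6 = -31.2195
Step 3: Compute Lagrangian.
L = 132.1588 + 8*-31.2195 = -117.5972


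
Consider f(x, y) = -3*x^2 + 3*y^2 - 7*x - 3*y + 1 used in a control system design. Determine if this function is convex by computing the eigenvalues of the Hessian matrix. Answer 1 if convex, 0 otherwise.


The Hessian of f(x,y) = -3*x^2 + 3*y^2 - 7*x - 3*y + 1 is:
H = [[-6, 0], [0, 6]]
Trace = -6 + 6 = 0
Determinant = -6*6 - (0)^2 = -36
Discriminant = (0)^2 - 4*-36 = 144.0
Eigenvalues: lambda_1 = -6.0, lambda_2 = 6.0
The function is not convex.

0


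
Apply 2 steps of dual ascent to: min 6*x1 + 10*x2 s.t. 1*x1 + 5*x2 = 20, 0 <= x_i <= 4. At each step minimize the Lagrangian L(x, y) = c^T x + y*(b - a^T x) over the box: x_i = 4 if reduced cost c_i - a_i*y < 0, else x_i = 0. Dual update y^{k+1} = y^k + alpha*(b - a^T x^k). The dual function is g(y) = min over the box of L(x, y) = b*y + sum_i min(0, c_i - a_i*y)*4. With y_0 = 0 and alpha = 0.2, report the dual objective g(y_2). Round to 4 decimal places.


Dual ascent for LP: min 6*x1 + 10*x2, 1*x1 + 5*x2 = 20, 0 <= x_i <= 4
Step 1: y^k = 0.0, reduced costs: (6.0, 10.0)
  x^k = (0.0, 0.0), subgradient = b - a^T x = 20.0
  y^{k+1} = 0.0 + 0.2*20.0 = 4.0
Step 2: y^k = 4.0, reduced costs: (2.0, -10.0)
  x^k = (0.0, 4.0), subgradient = b - a^T x = 0.0
  y^{k+1} = 4.0 + 0.2*0.0 = 4.0
Dual objective at y_2 = 4.0: reduced costs (2.0, -10.0), box minimizer x = (0.0, 4.0)
g(y_2) = b*y + (c1 - a1*y)*x1 + (c2 - a2*y)*x2 = 20*4.0 + 2.0*0.0 + (-10.0)*4.0 = 80.0 + 0.0 - 40.0 = 40.0


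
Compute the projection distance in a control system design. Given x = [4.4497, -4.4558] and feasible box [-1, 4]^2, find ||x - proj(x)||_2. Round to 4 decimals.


Project each component onto [-1, 4].
clip(4.4497) = 4.0, clip(-4.4558) = -1.0
Projection = [4.0, -1.0]
Squared diffs: [0.2022, 11.9426]
Distance = sqrt(12.1448) = 3.4849


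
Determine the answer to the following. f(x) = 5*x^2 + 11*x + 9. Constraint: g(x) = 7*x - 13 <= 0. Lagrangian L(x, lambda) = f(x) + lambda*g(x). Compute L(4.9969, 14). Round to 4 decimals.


Step 1: Evaluate f(x).
f(4.9969) = 5*4.9969^2 + 11*4.9969 + 9 = 188.8109
Step 2: Evaluate g(x).
g(4.9969) = 7*4.9969 - 13 = 21.9783
Step 3: Compute Lagrangian.
L = 188.8109 + 14*21.9783 = 496.5071


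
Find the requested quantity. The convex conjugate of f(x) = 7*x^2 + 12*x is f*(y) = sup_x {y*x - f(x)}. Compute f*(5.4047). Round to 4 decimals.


f*(y) = sup_x {y*x - a*x^2 - b*x} = sup_x {(y-b)*x - a*x^2}
FOC: (y - b) - 2a*x = 0 => x* = (y - b)/(2a)
x* = (5.4047 - 12)/(2*7) = -0.4711
f*(5.4047) = (y-b)^2/(4a) = (5.4047 - 12)^2/(4*7)
= 43.498/28 = 1.5535


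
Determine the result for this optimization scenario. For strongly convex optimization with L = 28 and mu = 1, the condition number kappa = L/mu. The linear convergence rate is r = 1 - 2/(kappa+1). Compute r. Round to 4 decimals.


Step 1: Compute the condition number.
kappa = L/mu = 28/1 = 28.0
Step 2: Compute the convergence rate.
r = 1 - 2/(kappa + 1) = 1 - 2*mu/(L + mu) = (L - mu)/(L + mu) = 27/29 = 0.931


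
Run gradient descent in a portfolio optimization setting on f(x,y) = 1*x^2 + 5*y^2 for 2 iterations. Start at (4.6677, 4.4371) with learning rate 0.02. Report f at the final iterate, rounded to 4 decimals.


Gradient descent on f(x,y) = 1*x^2 + 5*y^2.
Starting point: (4.6677, 4.4371), alpha = 0.02
Step 1: grad_x = 2*1*4.6677 = 9.3354, grad_y = 2*5*4.4371 = 44.371
  x_1 = 4.6677 - 0.02*9.3354 = 4.481
  y_1 = 4.4371 - 0.02*44.371 = 3.5497
Step 2: grad_x = 2*1*4.481 = 8.962, grad_y = 2*5*3.5497 = 35.4968
  x_2 = 4.481 - 0.02*8.962 = 4.3018
  y_2 = 3.5497 - 0.02*35.4968 = 2.8397
f(4.3018, 2.8397) = 1*4.3018^2 + 5*2.8397^2 = 58.8258


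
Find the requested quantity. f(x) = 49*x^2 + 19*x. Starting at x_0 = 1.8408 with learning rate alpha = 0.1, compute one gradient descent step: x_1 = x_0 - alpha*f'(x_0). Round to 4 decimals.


We compute the gradient at x_0 and apply the update.
f'(x) = 98*x + 19
f'(1.8408) = 98*1.8408 + 19 = 199.3984
x_1 = 1.8408 - 0.1*199.3984 = -18.099


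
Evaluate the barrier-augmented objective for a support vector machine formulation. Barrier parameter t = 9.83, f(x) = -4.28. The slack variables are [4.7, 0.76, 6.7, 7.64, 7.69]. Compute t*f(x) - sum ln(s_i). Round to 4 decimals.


Step 1: Compute log-barrier.
ln values: [1.5476, -0.2744, 1.9021, 2.0334, 2.0399]
phi = -(1.5476 - 0.2744 + 1.9021 + 2.0334 + 2.0399) = -7.2486
Step 2: Compute augmented objective.
t*f(x) = 9.83*-4.28 = -42.0724
Total = -42.0724 - 7.2486 = -49.321


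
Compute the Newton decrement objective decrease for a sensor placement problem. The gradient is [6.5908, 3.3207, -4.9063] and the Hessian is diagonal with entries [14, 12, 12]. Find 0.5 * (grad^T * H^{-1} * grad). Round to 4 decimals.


Step 1: H is diagonal, so H^(-1) * g = [0.4708, 0.2767, -0.4089].
Step 2: g^T H^(-1) g = sum_i g_i^2 / H_ii
  = (6.5908)^2/14 + (3.3207)^2/12 + (-4.9063)^2/12
  = 3.1028 + 0.9189 + 2.006 = 6.0277
Step 3: Objective decrease = 0.5 * g^T H^(-1) g = 3.0138


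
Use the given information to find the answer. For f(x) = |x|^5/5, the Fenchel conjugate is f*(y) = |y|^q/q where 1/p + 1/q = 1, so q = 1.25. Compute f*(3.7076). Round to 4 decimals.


The conjugate exponent q satisfies 1/p + 1/q = 1.
p = 5, so q = 5/(5 - 1) = 1.25
|y|^q = 3.7076^1.25 = 5.1448
f*(3.7076) = 5.1448 / 1.25 = 4.1158


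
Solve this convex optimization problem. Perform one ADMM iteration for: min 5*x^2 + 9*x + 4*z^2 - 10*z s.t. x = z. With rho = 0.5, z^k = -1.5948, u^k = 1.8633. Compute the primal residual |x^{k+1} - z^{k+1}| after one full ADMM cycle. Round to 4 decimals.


ADMM iteration with rho = 0.5, z^k = -1.5948, u^k = 1.8633
Step 1: x-update.
Minimize 5*x^2 + 9*x + (0.5/2)*(x + 1.5948 + 1.8633)^2
FOC: (2*5 + 0.5)*x = -9 + 0.5*(-1.5948 - 1.8633)
x^{k+1} = -1.0218
Step 2: z-update.
Minimize 4*z^2 - 10*z + (0.5/2)*(-1.0218 - z + 1.8633)^2
FOC: (2*4 + 0.5)*z = 10 + 0.5*(-1.0218 + 1.8633)
z^{k+1} = 1.226
Step 3: u-update.
u^{k+1} = 1.8633 - 1.0218 - 1.226 = -0.3845
Step 4: Primal residual = |-1.0218 - 1.226| = 2.2478


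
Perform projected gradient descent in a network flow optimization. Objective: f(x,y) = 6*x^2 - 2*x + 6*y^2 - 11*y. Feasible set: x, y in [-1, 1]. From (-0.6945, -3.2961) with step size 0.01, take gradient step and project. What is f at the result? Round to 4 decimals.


Step 1: Compute gradient at (-0.6945, -3.2961).
grad_x = 2*6*-0.6945 - 2 = -10.334
grad_y = 2*6*-3.2961 - 11 = -50.5532
Step 2: Gradient step.
x_raw = -0.6945 - 0.01*-10.334 = -0.5912
y_raw = -3.2961 - 0.01*-50.5532 = -2.7906
Step 3: Project onto [-1, 1].
x_proj = clip(-0.5912) = -0.5912
y_proj = clip(-2.7906) = -1.0
Step 4: Evaluate f.
f(-0.5912, -1.0) = 20.2791


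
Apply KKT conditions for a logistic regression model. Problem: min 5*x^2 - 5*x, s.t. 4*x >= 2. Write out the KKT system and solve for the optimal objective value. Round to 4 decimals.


Step 1: Try lambda = 0 (constraint inactive).
Stationarity: 2*5*x - 5 = 0
x* = 5/(2*5) = 0.5
Check constraint: 4*0.5 = 2.0 >= 2 -- satisfied.
Step 2: Compute optimal value.
f(x*) = 5*0.5^2 - 5*0.5 = -1.25


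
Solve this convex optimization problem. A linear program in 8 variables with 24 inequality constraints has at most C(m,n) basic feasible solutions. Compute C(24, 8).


Each vertex corresponds to some choice of n active constraints out of m, so the number of vertices is at most C(m, n) = m! / (n!(m-n)!).
m = 24, n = 8
Numerator: 24 * 23 * 22 * 21 * 20 * 19 * 18 * 17
Denominator: 8! = 40320
C(24, 8) = 735471


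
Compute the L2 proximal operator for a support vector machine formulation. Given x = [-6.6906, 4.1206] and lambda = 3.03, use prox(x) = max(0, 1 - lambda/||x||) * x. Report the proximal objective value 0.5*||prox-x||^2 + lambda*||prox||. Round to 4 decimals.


Step 1: Compute ||x||.
||x|| = 7.8577
Step 2: Compute scaling factor.
scale = max(0, 1 - 3.03/7.8577) = 0.6144
Step 3: prox(x) = [-4.1106, 2.5317]
||prox(x)|| = 4.8277
Step 4: Proximal objective.
0.5*||prox-x||^2 = 4.5905
lambda*||prox|| = 14.6279
Total = 19.2184


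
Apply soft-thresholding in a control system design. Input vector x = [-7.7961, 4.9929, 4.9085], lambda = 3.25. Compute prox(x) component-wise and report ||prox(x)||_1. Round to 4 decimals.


Soft-thresholding with lambda = 3.25:
prox(-7.7961) = sign(-7.7961)*max(|-7.7961| - 3.25, 0) = -4.5461
prox(4.9929) = sign(4.9929)*max(|4.9929| - 3.25, 0) = 1.7429
prox(4.9085) = sign(4.9085)*max(|4.9085| - 3.25, 0) = 1.6585
prox(x) = [-4.5461, 1.7429, 1.6585]
||prox(x)||_1 = 4.5461 + 1.7429 + 1.6585 = 7.9475


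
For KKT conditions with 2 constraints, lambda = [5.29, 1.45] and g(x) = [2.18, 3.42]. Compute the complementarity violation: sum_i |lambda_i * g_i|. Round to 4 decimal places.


KKT complementary slackness check:
lambda_1 * g_1 = 5.29 * 2.18 = 11.5322
lambda_2 * g_2 = 1.45 * 3.42 = 4.959
Total violation = 11.5322 + 4.959 = 16.4912


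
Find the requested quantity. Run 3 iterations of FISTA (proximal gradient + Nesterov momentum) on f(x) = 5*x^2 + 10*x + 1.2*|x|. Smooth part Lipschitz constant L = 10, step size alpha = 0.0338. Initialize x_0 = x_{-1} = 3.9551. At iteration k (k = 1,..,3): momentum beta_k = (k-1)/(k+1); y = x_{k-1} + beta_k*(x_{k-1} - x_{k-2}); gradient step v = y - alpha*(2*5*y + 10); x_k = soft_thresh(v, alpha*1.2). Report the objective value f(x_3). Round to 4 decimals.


FISTA on f(x) = 5*x^2 + 10*x + 1.2*|x|
L = 10, alpha = 0.0338
Iteration 1: beta = 0.0, y = 3.9551 + 0.0*(3.9551 - 3.9551) = 3.9551
  grad(y) = 49.551, v = y - alpha*grad = 2.2803
  prox(v) = soft_thresh(2.2803, 0.0406) = 2.2397
Iteration 2: beta = 0.3333, y = 2.2397 + 0.3333*(2.2397 - 3.9551) = 1.6679
  grad(y) = 26.6792, v = y - alpha*grad = 0.7662
  prox(v) = soft_thresh(0.7662, 0.0406) = 0.7256
Iteration 3: beta = 0.5, y = 0.7256 + 0.5*(0.7256 - 2.2397) = -0.0315
  grad(y) = 9.6855, v = y - alpha*grad = -0.3588
  prox(v) = soft_thresh(-0.3588, 0.0406) = -0.3183
f(x_3) = 5*(-0.3183)^2 + 10*(-0.3183) + 1.2*|-0.3183| = -2.2942


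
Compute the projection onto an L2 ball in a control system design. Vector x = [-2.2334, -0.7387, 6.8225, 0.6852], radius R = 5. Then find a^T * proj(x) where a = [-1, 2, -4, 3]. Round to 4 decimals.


Step 1: Compute ||x|| (intermediates to 6 decimals).
||x|| = sqrt((-2.2334)^2 + (-0.7387)^2 + 6.8225^2 + 0.6852^2) = 7.249121
Step 2: Project.
Since ||x|| > R, scale = R/||x|| = 5/7.249121 = 0.689739, proj(x) = scale * x
proj(x) = [-1.540463, -0.50951, 4.705744, 0.472609]
Step 3: Dot product.
a^T * proj(x) = -1*(-1.540463) + 2*(-0.50951) - 4*4.705744 + 3*0.472609 = -16.8837


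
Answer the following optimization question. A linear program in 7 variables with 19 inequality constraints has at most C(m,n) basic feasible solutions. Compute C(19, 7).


Each vertex corresponds to some choice of n active constraints out of m, so the number of vertices is at most C(m, n) = m! / (n!(m-n)!).
m = 19, n = 7
Numerator: 19 * 18 * 17 * 16 * 15 * 14 * 13
Denominator: 7! = 5040
C(19, 7) = 50388


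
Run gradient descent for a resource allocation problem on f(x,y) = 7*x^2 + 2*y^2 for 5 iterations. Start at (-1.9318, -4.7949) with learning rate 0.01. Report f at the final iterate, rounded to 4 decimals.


Gradient descent on f(x,y) = 7*x^2 + 2*y^2.
Starting point: (-1.9318, -4.7949), alpha = 0.01
Step 1: grad_x = 2*7*-1.9318 = -27.0452, grad_y = 2*2*-4.7949 = -19.1796
  x_1 = -1.9318 - 0.01*-27.0452 = -1.6613
  y_1 = -4.7949 - 0.01*-19.1796 = -4.6031
Step 2: grad_x = 2*7*-1.6613 = -23.2589, grad_y = 2*2*-4.6031 = -18.4124
  x_2 = -1.6613 - 0.01*-23.2589 = -1.4288
  y_2 = -4.6031 - 0.01*-18.4124 = -4.419
Step 3: grad_x = 2*7*-1.4288 = -20.0026, grad_y = 2*2*-4.419 = -17.6759
  x_3 = -1.4288 - 0.01*-20.0026 = -1.2287
  y_3 = -4.419 - 0.01*-17.6759 = -4.2422
Step 4: grad_x = 2*7*-1.2287 = -17.2023, grad_y = 2*2*-4.2422 = -16.9689
  x_4 = -1.2287 - 0.01*-17.2023 = -1.0567
  y_4 = -4.2422 - 0.01*-16.9689 = -4.0725
Step 5: grad_x = 2*7*-1.0567 = -14.7939, grad_y = 2*2*-4.0725 = -16.2901
  x_5 = -1.0567 - 0.01*-14.7939 = -0.9088
  y_5 = -4.0725 - 0.01*-16.2901 = -3.9096
f(-0.9088, -3.9096) = 7*(-0.9088)^2 + 2*(-3.9096)^2 = 36.3515


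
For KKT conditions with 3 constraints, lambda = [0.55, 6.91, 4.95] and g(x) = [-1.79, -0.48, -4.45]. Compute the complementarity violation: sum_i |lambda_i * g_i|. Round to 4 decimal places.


KKT complementary slackness check:
lambda_1 * g_1 = 0.55 * -1.79 = -0.9845
lambda_2 * g_2 = 6.91 * -0.48 = -3.3168
lambda_3 * g_3 = 4.95 * -4.45 = -22.0275
Total violation = 0.9845 + 3.3168 + 22.0275 = 26.3288


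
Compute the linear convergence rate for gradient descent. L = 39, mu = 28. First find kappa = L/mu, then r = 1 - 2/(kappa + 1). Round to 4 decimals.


Step 1: Compute the condition number.
kappa = L/mu = 39/28 = 1.3929
Step 2: Compute the convergence rate.
r = 1 - 2/(kappa + 1) = 1 - 2*mu/(L + mu) = (L - mu)/(L + mu) = 11/67 = 0.1642


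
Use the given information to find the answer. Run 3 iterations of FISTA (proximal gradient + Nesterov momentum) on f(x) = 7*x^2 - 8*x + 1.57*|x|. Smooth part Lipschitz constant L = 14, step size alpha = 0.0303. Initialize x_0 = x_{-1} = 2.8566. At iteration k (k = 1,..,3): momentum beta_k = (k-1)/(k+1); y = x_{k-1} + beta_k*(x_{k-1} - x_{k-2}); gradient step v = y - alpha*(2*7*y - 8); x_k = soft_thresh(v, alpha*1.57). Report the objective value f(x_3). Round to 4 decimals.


FISTA on f(x) = 7*x^2 - 8*x + 1.57*|x|
L = 14, alpha = 0.0303
Iteration 1: beta = 0.0, y = 2.8566 + 0.0*(2.8566 - 2.8566) = 2.8566
  grad(y) = 31.9924, v = y - alpha*grad = 1.8872
  prox(v) = soft_thresh(1.8872, 0.0476) = 1.8397
Iteration 2: beta = 0.3333, y = 1.8397 + 0.3333*(1.8397 - 2.8566) = 1.5007
  grad(y) = 13.0095, v = y - alpha*grad = 1.1065
  prox(v) = soft_thresh(1.1065, 0.0476) = 1.0589
Iteration 3: beta = 0.5, y = 1.0589 + 0.5*(1.0589 - 1.8397) = 0.6686
  grad(y) = 1.3597, v = y - alpha*grad = 0.6274
  prox(v) = soft_thresh(0.6274, 0.0476) = 0.5798
f(x_3) = 7*0.5798^2 - 8*0.5798 + 1.57*|0.5798| = -1.375


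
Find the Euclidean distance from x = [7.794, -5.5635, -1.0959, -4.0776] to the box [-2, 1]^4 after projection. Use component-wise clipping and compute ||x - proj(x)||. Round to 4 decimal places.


Project each component onto [-2, 1].
clip(7.794) = 1.0, clip(-5.5635) = -2.0, clip(-1.0959) = -1.0959, clip(-4.0776) = -2.0
Projection = [1.0, -2.0, -1.0959, -2.0]
Squared diffs: [46.1584, 12.6985, 0.0, 4.3164]
Distance = sqrt(63.1733) = 7.9482


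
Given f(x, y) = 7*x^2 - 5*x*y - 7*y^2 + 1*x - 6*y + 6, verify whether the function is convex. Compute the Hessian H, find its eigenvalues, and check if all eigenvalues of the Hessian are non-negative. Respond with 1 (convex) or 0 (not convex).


The Hessian of f(x,y) = 7*x^2 - 5*x*y - 7*y^2 + 1*x - 6*y + 6 is:
H = [[14, -5], [-5, -14]]
Trace = 14 - 14 = 0
Determinant = 14*-14 - (-5)^2 = -221
Discriminant = (0)^2 - 4*-221 = 884.0
Eigenvalues: lambda_1 = -14.8661, lambda_2 = 14.8661
The function is not convex.

0


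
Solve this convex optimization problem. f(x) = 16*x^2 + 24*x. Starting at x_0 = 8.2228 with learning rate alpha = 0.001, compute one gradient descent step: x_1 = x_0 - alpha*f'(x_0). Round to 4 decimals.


We compute the gradient at x_0 and apply the update.
f'(x) = 32*x + 24
f'(8.2228) = 32*8.2228 + 24 = 287.1296
x_1 = 8.2228 - 0.001*287.1296 = 7.9357


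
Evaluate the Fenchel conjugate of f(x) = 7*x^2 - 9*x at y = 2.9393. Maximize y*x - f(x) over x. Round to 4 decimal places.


f*(y) = sup_x {y*x - a*x^2 - b*x} = sup_x {(y-b)*x - a*x^2}
FOC: (y - b) - 2a*x = 0 => x* = (y - b)/(2a)
x* = (2.9393 + 9)/(2*7) = 0.8528
f*(2.9393) = (y-b)^2/(4a) = (2.9393 + 9)^2/(4*7)
= 142.5469/28 = 5.091


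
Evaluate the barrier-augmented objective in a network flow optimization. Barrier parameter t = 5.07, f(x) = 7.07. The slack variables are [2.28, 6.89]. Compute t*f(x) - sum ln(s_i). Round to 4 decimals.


Step 1: Compute log-barrier.
ln values: [0.8242, 1.9301]
phi = -(0.8242 + 1.9301) = -2.7542
Step 2: Compute augmented objective.
t*f(x) = 5.07*7.07 = 35.8449
Total = 35.8449 - 2.7542 = 33.0907


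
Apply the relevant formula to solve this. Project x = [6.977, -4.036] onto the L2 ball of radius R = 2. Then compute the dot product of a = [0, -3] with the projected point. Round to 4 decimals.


Step 1: Compute ||x|| (intermediates to 6 decimals).
||x|| = sqrt(6.977^2 + (-4.036)^2) = 8.060262
Step 2: Project.
Since ||x|| > R, scale = R/||x|| = 2/8.060262 = 0.248131, proj(x) = scale * x
proj(x) = [1.73121, -1.001457]
Step 3: Dot product.
a^T * proj(x) = 0*1.73121 - 3*(-1.001457) = 3.0044


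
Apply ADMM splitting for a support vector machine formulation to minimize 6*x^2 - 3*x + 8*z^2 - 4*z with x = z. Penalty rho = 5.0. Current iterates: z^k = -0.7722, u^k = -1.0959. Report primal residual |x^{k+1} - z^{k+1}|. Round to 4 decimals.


ADMM iteration with rho = 5.0, z^k = -0.7722, u^k = -1.0959
Step 1: x-update.
Minimize 6*x^2 - 3*x + (5.0/2)*(x + 0.7722 - 1.0959)^2
FOC: (2*6 + 5.0)*x = 3 + 5.0*(-0.7722 + 1.0959)
x^{k+1} = 0.2717
Step 2: z-update.
Minimize 8*z^2 - 4*z + (5.0/2)*(0.2717 - z - 1.0959)^2
FOC: (2*8 + 5.0)*z = 4 + 5.0*(0.2717 - 1.0959)
z^{k+1} = -0.0058
Step 3: u-update.
u^{k+1} = -1.0959 + 0.2717 + 0.0058 = -0.8185
Step 4: Primal residual = |0.2717 + 0.0058| = 0.2774


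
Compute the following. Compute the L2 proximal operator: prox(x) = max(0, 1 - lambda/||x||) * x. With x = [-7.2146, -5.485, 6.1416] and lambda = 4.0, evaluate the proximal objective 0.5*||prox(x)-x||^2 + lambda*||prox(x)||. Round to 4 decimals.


Step 1: Compute ||x||.
||x|| = 10.9478
Step 2: Compute scaling factor.
scale = max(0, 1 - 4.0/10.9478) = 0.6346
Step 3: prox(x) = [-4.5786, -3.4809, 3.8976]
||prox(x)|| = 6.9478
Step 4: Proximal objective.
0.5*||prox-x||^2 = 8.0
lambda*||prox|| = 27.7912
Total = 35.7913


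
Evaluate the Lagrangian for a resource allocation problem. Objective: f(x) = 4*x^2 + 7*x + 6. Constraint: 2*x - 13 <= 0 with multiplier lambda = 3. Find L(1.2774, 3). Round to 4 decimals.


Step 1: Evaluate f(x).
f(1.2774) = 4*1.2774^2 + 7*1.2774 + 6 = 21.4688
Step 2: Evaluate g(x).
g(1.2774) = 2*1.2774 - 13 = -10.4452
Step 3: Compute Lagrangian.
L = 21.4688 + 3*-10.4452 = -9.8668


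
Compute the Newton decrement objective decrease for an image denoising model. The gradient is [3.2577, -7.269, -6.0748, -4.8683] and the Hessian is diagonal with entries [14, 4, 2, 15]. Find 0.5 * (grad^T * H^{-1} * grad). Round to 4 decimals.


Step 1: H is diagonal, so H^(-1) * g = [0.2327, -1.8173, -3.0374, -0.3246].
Step 2: g^T H^(-1) g = sum_i g_i^2 / H_ii
  = (3.2577)^2/14 + (-7.269)^2/4 + (-6.0748)^2/2 + (-4.8683)^2/15
  = 0.758 + 13.2096 + 18.4516 + 1.58 = 33.9993
Step 3: Objective decrease = 0.5 * g^T H^(-1) g = 16.9996


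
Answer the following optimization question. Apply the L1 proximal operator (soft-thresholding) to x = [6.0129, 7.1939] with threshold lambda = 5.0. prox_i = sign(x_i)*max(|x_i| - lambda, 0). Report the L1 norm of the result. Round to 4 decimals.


Soft-thresholding with lambda = 5.0:
prox(6.0129) = sign(6.0129)*max(|6.0129| - 5.0, 0) = 1.0129
prox(7.1939) = sign(7.1939)*max(|7.1939| - 5.0, 0) = 2.1939
prox(x) = [1.0129, 2.1939]
||prox(x)||_1 = 1.0129 + 2.1939 = 3.2068


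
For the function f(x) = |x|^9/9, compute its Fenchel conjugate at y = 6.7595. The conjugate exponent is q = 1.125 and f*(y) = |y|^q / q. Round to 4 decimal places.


The conjugate exponent q satisfies 1/p + 1/q = 1.
p = 9, so q = 9/(9 - 1) = 1.125
|y|^q = 6.7595^1.125 = 8.5833
f*(6.7595) = 8.5833 / 1.125 = 7.6296


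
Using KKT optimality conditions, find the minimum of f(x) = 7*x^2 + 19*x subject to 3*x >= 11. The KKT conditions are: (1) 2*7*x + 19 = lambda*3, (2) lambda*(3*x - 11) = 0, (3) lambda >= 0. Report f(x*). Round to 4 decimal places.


Step 1: Try lambda = 0 (constraint inactive).
x_unc = -19/(2*7) = -1.3571
Check: 3*-1.3571 = -4.0713 < 11 -- violated!
Step 2: Constraint must be active: 3*x = 11
x* = 11/3 = 3.6667 (rounded; the exact value 11/3 is used below)
lambda = (2*7*(11/3) + 19)/3 = 23.4444
Step 3: Compute optimal value.
f(x*) = 7*(11/3)^2 + 19*(11/3) = 163.7778


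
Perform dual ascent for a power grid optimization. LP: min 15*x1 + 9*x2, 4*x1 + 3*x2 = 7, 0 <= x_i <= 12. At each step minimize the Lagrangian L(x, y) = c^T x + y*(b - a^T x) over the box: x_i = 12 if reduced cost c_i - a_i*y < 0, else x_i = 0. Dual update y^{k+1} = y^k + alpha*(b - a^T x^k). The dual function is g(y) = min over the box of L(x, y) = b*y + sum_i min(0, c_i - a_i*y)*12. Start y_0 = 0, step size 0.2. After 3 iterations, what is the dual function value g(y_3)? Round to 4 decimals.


Dual ascent for LP: min 15*x1 + 9*x2, 4*x1 + 3*x2 = 7, 0 <= x_i <= 12
Step 1: y^k = 0.0, reduced costs: (15.0, 9.0)
  x^k = (0.0, 0.0), subgradient = b - a^T x = 7.0
  y^{k+1} = 0.0 + 0.2*7.0 = 1.4
Step 2: y^k = 1.4, reduced costs: (9.4, 4.8)
  x^k = (0.0, 0.0), subgradient = b - a^T x = 7.0
  y^{k+1} = 1.4 + 0.2*7.0 = 2.8
Step 3: y^k = 2.8, reduced costs: (3.8, 0.6)
  x^k = (0.0, 0.0), subgradient = b - a^T x = 7.0
  y^{k+1} = 2.8 + 0.2*7.0 = 4.2
Dual objective at y_3 = 4.2: reduced costs (-1.8, -3.6), box minimizer x = (12.0, 12.0)
g(y_3) = b*y + (c1 - a1*y)*x1 + (c2 - a2*y)*x2 = 7*4.2 + (-1.8)*12.0 + (-3.6)*12.0 = 29.4 - 21.6 - 43.2 = -35.4


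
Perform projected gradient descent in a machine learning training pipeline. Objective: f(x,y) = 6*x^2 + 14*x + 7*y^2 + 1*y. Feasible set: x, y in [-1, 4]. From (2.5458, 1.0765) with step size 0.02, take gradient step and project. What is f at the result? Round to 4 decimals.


Step 1: Compute gradient at (2.5458, 1.0765).
grad_x = 2*6*2.5458 + 14 = 44.5496
grad_y = 2*7*1.0765 + 1 = 16.071
Step 2: Gradient step.
x_raw = 2.5458 - 0.02*44.5496 = 1.6548
y_raw = 1.0765 - 0.02*16.071 = 0.7551
Step 3: Project onto [-1, 4].
x_proj = clip(1.6548) = 1.6548
y_proj = clip(0.7551) = 0.7551
Step 4: Evaluate f.
f(1.6548, 0.7551) = 44.3437


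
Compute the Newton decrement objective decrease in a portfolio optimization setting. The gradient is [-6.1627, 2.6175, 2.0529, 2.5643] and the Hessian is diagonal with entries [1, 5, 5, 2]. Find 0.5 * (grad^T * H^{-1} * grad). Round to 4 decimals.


Step 1: H is diagonal, so H^(-1) * g = [-6.1627, 0.5235, 0.4106, 1.2822].
Step 2: g^T H^(-1) g = sum_i g_i^2 / H_ii
  = (-6.1627)^2/1 + (2.6175)^2/5 + (2.0529)^2/5 + (2.5643)^2/2
  = 37.9789 + 1.3703 + 0.8429 + 3.2878 = 43.4798
Step 3: Objective decrease = 0.5 * g^T H^(-1) g = 21.7399


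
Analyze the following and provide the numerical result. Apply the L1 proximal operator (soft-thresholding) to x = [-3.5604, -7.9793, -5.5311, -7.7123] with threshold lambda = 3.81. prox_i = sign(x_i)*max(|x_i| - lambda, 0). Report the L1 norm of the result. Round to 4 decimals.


Soft-thresholding with lambda = 3.81:
prox(-3.5604) = sign(-3.5604)*max(|-3.5604| - 3.81, 0) = 0.0
prox(-7.9793) = sign(-7.9793)*max(|-7.9793| - 3.81, 0) = -4.1693
prox(-5.5311) = sign(-5.5311)*max(|-5.5311| - 3.81, 0) = -1.7211
prox(-7.7123) = sign(-7.7123)*max(|-7.7123| - 3.81, 0) = -3.9023
prox(x) = [0.0, -4.1693, -1.7211, -3.9023]
||prox(x)||_1 = 0.0 + 4.1693 + 1.7211 + 3.9023 = 9.7927


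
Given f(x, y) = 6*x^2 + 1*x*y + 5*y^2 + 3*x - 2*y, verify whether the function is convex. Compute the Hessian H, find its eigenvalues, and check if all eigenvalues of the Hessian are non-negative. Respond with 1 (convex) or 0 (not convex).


The Hessian of f(x,y) = 6*x^2 + 1*x*y + 5*y^2 + 3*x - 2*y is:
H = [[12, 1], [1, 10]]
Trace = 12 + 10 = 22
Determinant = 12*10 - (1)^2 = 119
Discriminant = (22)^2 - 4*119 = 8.0
Eigenvalues: lambda_1 = 9.5858, lambda_2 = 12.4142
The function is convex.

1


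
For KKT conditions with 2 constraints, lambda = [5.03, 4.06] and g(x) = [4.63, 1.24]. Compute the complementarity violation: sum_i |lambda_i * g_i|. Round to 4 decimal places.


KKT complementary slackness check:
lambda_1 * g_1 = 5.03 * 4.63 = 23.2889
lambda_2 * g_2 = 4.06 * 1.24 = 5.0344
Total violation = 23.2889 + 5.0344 = 28.3233


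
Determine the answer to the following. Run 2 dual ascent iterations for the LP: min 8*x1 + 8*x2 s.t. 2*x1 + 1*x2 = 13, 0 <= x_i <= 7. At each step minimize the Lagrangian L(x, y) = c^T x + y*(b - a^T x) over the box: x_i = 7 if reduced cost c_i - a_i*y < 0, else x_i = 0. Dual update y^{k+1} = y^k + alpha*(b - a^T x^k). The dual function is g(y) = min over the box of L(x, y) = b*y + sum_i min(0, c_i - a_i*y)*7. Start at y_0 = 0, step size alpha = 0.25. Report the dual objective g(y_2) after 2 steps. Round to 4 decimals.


Dual ascent for LP: min 8*x1 + 8*x2, 2*x1 + 1*x2 = 13, 0 <= x_i <= 7
Step 1: y^k = 0.0, reduced costs: (8.0, 8.0)
  x^k = (0.0, 0.0), subgradient = b - a^T x = 13.0
  y^{k+1} = 0.0 + 0.25*13.0 = 3.25
Step 2: y^k = 3.25, reduced costs: (1.5, 4.75)
  x^k = (0.0, 0.0), subgradient = b - a^T x = 13.0
  y^{k+1} = 3.25 + 0.25*13.0 = 6.5
Dual objective at y_2 = 6.5: reduced costs (-5.0, 1.5), box minimizer x = (7.0, 0.0)
g(y_2) = b*y + (c1 - a1*y)*x1 + (c2 - a2*y)*x2 = 13*6.5 + (-5.0)*7.0 + 1.5*0.0 = 84.5 - 35.0 + 0.0 = 49.5


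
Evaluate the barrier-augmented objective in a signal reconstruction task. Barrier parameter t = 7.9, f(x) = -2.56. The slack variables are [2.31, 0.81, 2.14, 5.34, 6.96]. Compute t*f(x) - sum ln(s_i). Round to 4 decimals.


Step 1: Compute log-barrier.
ln values: [0.8372, -0.2107, 0.7608, 1.6752, 1.9402]
phi = -(0.8372 - 0.2107 + 0.7608 + 1.6752 + 1.9402) = -5.0027
Step 2: Compute augmented objective.
t*f(x) = 7.9*-2.56 = -20.224
Total = -20.224 - 5.0027 = -25.2267


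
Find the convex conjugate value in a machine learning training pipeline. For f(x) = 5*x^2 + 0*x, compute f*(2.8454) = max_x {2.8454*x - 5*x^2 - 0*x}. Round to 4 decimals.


f*(y) = sup_x {y*x - a*x^2 - b*x} = sup_x {(y-b)*x - a*x^2}
FOC: (y - b) - 2a*x = 0 => x* = (y - b)/(2a)
x* = (2.8454 - 0)/(2*5) = 0.2845
f*(2.8454) = (y-b)^2/(4a) = (2.8454 - 0)^2/(4*5)
= 8.0963/20 = 0.4048


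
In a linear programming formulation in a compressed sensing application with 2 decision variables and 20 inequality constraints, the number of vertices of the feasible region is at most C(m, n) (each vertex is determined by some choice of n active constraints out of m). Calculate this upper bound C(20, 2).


Each vertex corresponds to some choice of n active constraints out of m, so the number of vertices is at most C(m, n) = m! / (n!(m-n)!).
m = 20, n = 2
Numerator: 20 * 19
Denominator: 2! = 2
C(20, 2) = 190


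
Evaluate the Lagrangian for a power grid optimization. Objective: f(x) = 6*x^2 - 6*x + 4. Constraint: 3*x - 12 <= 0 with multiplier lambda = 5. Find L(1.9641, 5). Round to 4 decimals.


Step 1: Evaluate f(x).
f(1.9641) = 6*1.9641^2 - 6*1.9641 + 4 = 15.3615
Step 2: Evaluate g(x).
g(1.9641) = 3*1.9641 - 12 = -6.1077
Step 3: Compute Lagrangian.
L = 15.3615 + 5*-6.1077 = -15.177


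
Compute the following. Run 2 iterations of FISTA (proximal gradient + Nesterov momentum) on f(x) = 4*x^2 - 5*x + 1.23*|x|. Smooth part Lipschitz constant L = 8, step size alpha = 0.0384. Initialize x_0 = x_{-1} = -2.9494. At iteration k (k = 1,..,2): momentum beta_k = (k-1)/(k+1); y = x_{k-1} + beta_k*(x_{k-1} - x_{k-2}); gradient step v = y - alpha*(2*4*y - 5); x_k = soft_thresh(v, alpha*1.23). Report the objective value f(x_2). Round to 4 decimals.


FISTA on f(x) = 4*x^2 - 5*x + 1.23*|x|
L = 8, alpha = 0.0384
Iteration 1: beta = 0.0, y = -2.9494 + 0.0*(-2.9494 + 2.9494) = -2.9494
  grad(y) = -28.5952, v = y - alpha*grad = -1.8513
  prox(v) = soft_thresh(-1.8513, 0.0472) = -1.8041
Iteration 2: beta = 0.3333, y = -1.8041 + 0.3333*(-1.8041 + 2.9494) = -1.4223
  grad(y) = -16.3788, v = y - alpha*grad = -0.7934
  prox(v) = soft_thresh(-0.7934, 0.0472) = -0.7462
f(x_2) = 4*(-0.7462)^2 - 5*(-0.7462) + 1.23*|-0.7462| = 6.8757


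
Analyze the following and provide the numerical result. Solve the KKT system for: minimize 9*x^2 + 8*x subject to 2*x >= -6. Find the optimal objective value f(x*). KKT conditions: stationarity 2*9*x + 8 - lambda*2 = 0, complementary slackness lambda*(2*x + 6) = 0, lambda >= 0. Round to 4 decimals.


Step 1: Try lambda = 0 (constraint inactive).
Stationarity: 2*9*x + 8 = 0
x* = -8/(2*9) = -4/9 = -0.4444 (rounded; the exact value -4/9 is used below)
Check constraint: 2*-0.4444 = -0.8888 >= -6 -- satisfied.
Step 2: Compute optimal value.
f(x*) = 9*(-4/9)^2 + 8*(-4/9) = -1.7778


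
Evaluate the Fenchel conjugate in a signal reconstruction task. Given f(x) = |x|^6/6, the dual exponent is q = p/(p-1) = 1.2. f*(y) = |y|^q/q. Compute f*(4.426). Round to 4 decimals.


The conjugate exponent q satisfies 1/p + 1/q = 1.
p = 6, so q = 6/(6 - 1) = 1.2
|y|^q = 4.426^1.2 = 5.9596
f*(4.426) = 5.9596 / 1.2 = 4.9663


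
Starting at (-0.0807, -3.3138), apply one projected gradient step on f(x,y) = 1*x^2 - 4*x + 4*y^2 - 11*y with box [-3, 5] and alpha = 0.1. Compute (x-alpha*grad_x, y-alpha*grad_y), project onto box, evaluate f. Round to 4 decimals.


Step 1: Compute gradient at (-0.0807, -3.3138).
grad_x = 2*1*-0.0807 - 4 = -4.1614
grad_y = 2*4*-3.3138 - 11 = -37.5104
Step 2: Gradient step.
x_raw = -0.0807 - 0.1*-4.1614 = 0.3354
y_raw = -3.3138 - 0.1*-37.5104 = 0.4372
Step 3: Project onto [-3, 5].
x_proj = clip(0.3354) = 0.3354
y_proj = clip(0.4372) = 0.4372
Step 4: Evaluate f.
f(0.3354, 0.4372) = -5.2742
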